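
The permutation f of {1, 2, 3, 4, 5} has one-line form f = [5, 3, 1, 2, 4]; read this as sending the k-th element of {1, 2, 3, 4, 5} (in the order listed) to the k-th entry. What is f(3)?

1

3 is element number 3 of the domain, and entry number 3 of the one-line form is 1, so f(3) = 1.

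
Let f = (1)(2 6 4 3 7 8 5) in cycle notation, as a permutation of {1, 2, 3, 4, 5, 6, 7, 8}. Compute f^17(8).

6

8 lies in the 7-cycle (2 6 4 3 7 8 5).
Since the cycle has length 7, f^17 acts on it the same as f^3 (17 mod 7 = 3).
Stepping 3 places around the cycle: 8 → 5 → 2 → 6.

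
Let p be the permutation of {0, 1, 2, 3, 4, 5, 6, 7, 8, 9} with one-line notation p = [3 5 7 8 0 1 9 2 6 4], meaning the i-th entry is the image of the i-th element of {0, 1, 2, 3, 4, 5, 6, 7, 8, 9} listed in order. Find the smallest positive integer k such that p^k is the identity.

The disjoint-cycle form of p has cycle lengths 6, 2, 2.
The order of p is the least common multiple of its cycle lengths: lcm(6, 2, 2) = 6.

6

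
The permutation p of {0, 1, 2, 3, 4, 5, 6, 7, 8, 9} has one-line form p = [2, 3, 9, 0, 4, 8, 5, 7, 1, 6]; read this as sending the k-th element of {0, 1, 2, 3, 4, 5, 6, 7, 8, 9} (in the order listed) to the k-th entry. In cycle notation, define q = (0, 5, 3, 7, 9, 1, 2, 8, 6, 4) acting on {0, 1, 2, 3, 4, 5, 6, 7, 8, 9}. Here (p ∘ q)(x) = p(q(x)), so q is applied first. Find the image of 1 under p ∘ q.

9

First apply q: q(1) = 2, then p(2) = 9. Thus (p ∘ q)(1) = 9.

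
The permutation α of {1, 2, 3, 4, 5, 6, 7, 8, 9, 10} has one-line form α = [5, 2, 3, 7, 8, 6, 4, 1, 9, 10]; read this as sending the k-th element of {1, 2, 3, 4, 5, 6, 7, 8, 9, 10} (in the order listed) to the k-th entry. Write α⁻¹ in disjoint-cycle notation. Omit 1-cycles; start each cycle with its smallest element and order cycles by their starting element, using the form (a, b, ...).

The cycle decomposition of α is (1, 5, 8)(4, 7).
Reversing each cycle (and rotating so the smallest element leads) gives α⁻¹ = (1, 8, 5)(4, 7).

(1, 8, 5)(4, 7)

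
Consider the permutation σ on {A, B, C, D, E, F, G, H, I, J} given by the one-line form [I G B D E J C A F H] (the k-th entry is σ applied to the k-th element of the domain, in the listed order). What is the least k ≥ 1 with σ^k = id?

15

Decomposing into disjoint cycles gives cycle lengths 5, 3, 1, 1.
The order of σ is the least common multiple of its cycle lengths: lcm(5, 3) = 15.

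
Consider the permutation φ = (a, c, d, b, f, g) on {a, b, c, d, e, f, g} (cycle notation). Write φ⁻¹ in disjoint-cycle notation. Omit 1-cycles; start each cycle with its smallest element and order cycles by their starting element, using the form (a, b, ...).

If φ sends a → b within a cycle, φ⁻¹ sends b → a; equivalently, reverse each cycle.
After reversing and putting each cycle's least element first, φ⁻¹ = (a, g, f, b, d, c).

(a, g, f, b, d, c)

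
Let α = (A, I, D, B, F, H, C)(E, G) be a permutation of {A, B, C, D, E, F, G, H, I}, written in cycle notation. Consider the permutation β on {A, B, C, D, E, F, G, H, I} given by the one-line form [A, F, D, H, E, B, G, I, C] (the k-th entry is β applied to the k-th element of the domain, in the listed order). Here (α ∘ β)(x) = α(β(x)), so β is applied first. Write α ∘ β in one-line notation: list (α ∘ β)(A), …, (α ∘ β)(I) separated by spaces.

(α ∘ β)(x) = α(β(x)). Computing each image: α(β(A)) = α(A) = I, α(β(B)) = α(F) = H, α(β(C)) = α(D) = B, α(β(D)) = α(H) = C, α(β(E)) = α(E) = G, α(β(F)) = α(B) = F, α(β(G)) = α(G) = E, α(β(H)) = α(I) = D, α(β(I)) = α(C) = A.
Hence α ∘ β = [I H B C G F E D A].

I H B C G F E D A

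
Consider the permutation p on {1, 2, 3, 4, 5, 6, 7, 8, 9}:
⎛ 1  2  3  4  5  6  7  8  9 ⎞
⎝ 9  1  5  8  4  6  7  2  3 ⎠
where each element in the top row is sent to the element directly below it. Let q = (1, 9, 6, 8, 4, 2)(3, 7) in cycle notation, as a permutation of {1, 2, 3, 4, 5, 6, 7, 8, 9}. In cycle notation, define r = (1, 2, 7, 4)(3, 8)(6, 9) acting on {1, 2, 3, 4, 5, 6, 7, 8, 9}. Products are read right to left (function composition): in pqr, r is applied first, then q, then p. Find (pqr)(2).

Apply the permutations in order: r(2) = 7, then q(7) = 3, then p(3) = 5. So (pqr)(2) = 5.

5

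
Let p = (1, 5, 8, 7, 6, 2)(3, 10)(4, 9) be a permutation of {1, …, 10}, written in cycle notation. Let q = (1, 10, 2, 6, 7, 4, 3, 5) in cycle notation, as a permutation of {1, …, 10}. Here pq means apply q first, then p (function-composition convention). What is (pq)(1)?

q(1) = 10, then p(10) = 3; composing gives (pq)(1) = 3.

3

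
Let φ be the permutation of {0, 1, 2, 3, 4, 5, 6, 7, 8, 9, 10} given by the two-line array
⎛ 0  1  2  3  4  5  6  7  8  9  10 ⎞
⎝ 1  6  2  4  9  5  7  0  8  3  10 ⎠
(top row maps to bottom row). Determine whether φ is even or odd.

odd

In disjoint-cycle form the cycle lengths are 4, 3, 1, 1, 1, 1.
A cycle is odd iff its length is even; φ has 1 even-length cycle, so sgn(φ) = (−1)^1 and φ is odd.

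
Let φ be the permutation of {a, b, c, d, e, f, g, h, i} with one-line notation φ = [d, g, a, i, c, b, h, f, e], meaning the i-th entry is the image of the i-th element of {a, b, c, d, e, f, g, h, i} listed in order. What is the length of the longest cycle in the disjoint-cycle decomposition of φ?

Decomposing into disjoint cycles gives (a d i e c)(b g h f); the longest has length 5.

5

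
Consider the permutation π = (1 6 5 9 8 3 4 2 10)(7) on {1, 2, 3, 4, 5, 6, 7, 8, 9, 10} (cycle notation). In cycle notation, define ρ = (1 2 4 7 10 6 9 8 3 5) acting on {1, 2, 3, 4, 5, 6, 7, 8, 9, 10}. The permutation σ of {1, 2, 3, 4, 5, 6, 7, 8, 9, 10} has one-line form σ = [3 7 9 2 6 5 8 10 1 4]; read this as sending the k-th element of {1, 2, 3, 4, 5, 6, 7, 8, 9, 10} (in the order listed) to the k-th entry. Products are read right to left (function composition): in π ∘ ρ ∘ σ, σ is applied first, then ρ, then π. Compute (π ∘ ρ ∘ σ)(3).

Chase 3: σ(3) = 9; ρ(9) = 8; π(8) = 3. Hence (π ∘ ρ ∘ σ)(3) = 3.

3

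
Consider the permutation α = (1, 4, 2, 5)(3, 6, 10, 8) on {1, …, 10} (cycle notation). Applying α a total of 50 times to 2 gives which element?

1

2 lies in the 4-cycle (1, 4, 2, 5).
Powers repeat with period 4 on this cycle, and 50 mod 4 = 2, so α^50(2) = α^2(2).
Stepping 2 places around the cycle: 2 → 5 → 1.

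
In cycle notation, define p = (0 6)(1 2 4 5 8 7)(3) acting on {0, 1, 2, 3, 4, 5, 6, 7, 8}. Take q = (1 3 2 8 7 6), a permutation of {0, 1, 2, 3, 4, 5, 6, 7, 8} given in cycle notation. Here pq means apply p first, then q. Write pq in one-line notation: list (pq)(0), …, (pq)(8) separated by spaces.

1 8 4 2 5 7 0 3 6

For each element, apply p then q: 0 → 6 → 1; 1 → 2 → 8; 2 → 4 → 4; 3 → 3 → 2; 4 → 5 → 5; 5 → 8 → 7; 6 → 0 → 0; 7 → 1 → 3; 8 → 7 → 6.
So pq in one-line form is 1 8 4 2 5 7 0 3 6.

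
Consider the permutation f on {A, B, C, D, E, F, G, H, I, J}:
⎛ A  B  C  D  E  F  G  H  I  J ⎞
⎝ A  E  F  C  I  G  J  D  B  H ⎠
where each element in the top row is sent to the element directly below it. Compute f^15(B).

Tracing B → E → … returns to B after 3 steps, so B lies in a 3-cycle (B, E, I).
Powers repeat with period 3 on this cycle, and 15 mod 3 = 0, so f^15(B) = f^0(B).
So f^15(B) = B.

B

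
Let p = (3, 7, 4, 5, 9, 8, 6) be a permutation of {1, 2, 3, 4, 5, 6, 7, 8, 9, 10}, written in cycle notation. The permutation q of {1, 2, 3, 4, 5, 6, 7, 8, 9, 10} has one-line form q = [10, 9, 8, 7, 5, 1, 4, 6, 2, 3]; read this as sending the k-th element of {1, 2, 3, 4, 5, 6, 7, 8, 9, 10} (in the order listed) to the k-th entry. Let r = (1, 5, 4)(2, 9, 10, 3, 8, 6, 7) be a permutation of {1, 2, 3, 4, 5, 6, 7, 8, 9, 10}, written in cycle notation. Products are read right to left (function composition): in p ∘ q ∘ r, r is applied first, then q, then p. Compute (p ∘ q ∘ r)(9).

(p ∘ q ∘ r)(9) = p(q(r(9))). r(9) = 10, then q(10) = 3, then p(3) = 7, so the result is 7.

7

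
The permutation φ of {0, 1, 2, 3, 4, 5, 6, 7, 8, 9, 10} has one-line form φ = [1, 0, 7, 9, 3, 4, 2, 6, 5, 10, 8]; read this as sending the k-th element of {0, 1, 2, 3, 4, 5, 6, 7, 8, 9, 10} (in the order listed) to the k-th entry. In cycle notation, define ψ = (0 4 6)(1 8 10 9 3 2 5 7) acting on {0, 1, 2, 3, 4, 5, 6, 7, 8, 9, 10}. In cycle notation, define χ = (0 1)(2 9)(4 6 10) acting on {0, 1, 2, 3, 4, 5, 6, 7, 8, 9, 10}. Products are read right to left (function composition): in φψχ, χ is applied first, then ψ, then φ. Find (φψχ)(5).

Chase 5: χ(5) = 5; ψ(5) = 7; φ(7) = 6. Hence (φψχ)(5) = 6.

6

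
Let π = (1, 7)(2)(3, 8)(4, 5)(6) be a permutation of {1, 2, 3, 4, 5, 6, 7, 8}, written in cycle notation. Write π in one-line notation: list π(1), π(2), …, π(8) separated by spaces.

7 2 8 5 4 6 1 3

Reading each image from the cycles: 1↦7, 2↦2, 3↦8, 4↦5, 5↦4, 6↦6, 7↦1, 8↦3.
So the one-line form is 7 2 8 5 4 6 1 3.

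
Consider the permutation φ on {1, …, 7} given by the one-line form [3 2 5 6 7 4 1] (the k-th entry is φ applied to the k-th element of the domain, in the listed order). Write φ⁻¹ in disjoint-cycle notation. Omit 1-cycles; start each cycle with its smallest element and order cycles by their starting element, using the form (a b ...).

First write φ in disjoint cycles: (1 3 5 7)(4 6).
The inverse reverses every cycle; in canonical form, φ⁻¹ = (1 7 5 3)(4 6).

(1 7 5 3)(4 6)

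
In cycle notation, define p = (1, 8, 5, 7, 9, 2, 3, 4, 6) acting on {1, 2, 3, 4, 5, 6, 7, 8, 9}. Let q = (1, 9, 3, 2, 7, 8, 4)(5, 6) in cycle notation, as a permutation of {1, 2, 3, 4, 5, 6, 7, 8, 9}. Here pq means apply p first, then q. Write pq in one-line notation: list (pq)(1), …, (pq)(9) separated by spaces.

4 2 1 5 8 9 3 6 7

(pq)(x) = q(p(x)). Computing each image: q(p(1)) = q(8) = 4, q(p(2)) = q(3) = 2, q(p(3)) = q(4) = 1, q(p(4)) = q(6) = 5, q(p(5)) = q(7) = 8, q(p(6)) = q(1) = 9, q(p(7)) = q(9) = 3, q(p(8)) = q(5) = 6, q(p(9)) = q(2) = 7.
Hence pq = [4 2 1 5 8 9 3 6 7].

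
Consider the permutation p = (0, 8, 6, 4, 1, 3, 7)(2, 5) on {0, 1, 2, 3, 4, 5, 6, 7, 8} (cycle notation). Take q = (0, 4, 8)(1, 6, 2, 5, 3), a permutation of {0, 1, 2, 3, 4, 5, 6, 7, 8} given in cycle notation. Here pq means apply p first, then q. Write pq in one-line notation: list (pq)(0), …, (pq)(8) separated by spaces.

0 1 3 7 6 5 8 4 2

Chase each element through p then q: 0 → 8 → 0; 1 → 3 → 1; 2 → 5 → 3; 3 → 7 → 7; 4 → 1 → 6; 5 → 2 → 5; 6 → 4 → 8; 7 → 0 → 4; 8 → 6 → 2.
Collecting the images, pq = [0 1 3 7 6 5 8 4 2].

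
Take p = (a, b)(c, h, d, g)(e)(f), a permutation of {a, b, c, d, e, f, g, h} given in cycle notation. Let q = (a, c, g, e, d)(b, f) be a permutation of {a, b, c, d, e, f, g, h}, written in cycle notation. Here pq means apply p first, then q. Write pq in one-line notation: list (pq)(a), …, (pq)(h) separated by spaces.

f c h e d b g a

For each element, apply p then q: a → b → f; b → a → c; c → h → h; d → g → e; e → e → d; f → f → b; g → c → g; h → d → a.
So pq in one-line form is f c h e d b g a.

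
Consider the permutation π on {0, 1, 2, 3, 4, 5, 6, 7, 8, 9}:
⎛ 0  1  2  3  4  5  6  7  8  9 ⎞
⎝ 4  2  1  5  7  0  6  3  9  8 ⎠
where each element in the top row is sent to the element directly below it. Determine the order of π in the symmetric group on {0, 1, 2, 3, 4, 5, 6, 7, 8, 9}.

10

Decomposing into disjoint cycles gives cycle lengths 5, 2, 2, 1.
The order of π is the least common multiple of its cycle lengths: lcm(5, 2, 2) = 10.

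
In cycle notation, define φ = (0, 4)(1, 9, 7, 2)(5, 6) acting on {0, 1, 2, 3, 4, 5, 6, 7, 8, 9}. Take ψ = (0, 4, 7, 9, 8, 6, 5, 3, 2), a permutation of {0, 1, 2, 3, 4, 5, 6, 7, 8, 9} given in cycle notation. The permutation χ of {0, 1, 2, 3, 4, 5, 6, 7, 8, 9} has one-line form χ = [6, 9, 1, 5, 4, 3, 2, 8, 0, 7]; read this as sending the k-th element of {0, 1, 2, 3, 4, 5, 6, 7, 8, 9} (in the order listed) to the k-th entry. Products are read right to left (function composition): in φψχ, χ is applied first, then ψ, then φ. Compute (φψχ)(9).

7

Apply the permutations in order: χ(9) = 7, then ψ(7) = 9, then φ(9) = 7. So (φψχ)(9) = 7.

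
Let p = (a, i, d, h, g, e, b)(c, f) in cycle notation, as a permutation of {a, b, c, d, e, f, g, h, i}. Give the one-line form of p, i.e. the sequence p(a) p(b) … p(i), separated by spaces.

i a f h b c e g d

Image by image: a→i, b→a, c→f, d→h, e→b, f→c, g→e, h→g, i→d.
So the one-line form is i a f h b c e g d.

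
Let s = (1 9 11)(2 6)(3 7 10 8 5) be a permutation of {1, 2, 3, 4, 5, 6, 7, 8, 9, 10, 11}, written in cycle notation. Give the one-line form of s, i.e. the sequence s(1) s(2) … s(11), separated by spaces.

9 6 7 4 3 2 10 5 11 8 1

Image by image: 1→9, 2→6, 3→7, 4→4, 5→3, 6→2, 7→10, 8→5, 9→11, 10→8, 11→1.
So the one-line form is 9 6 7 4 3 2 10 5 11 8 1.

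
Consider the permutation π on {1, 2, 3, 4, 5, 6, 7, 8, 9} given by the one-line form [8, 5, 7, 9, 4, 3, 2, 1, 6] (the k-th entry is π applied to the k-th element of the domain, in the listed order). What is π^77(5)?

Tracing 5 → 4 → … returns to 5 after 7 steps, so 5 lies in a 7-cycle (2, 5, 4, 9, 6, 3, 7).
Since the cycle has length 7, π^77 acts on it the same as π^0 (77 mod 7 = 0).
So π^77(5) = 5.

5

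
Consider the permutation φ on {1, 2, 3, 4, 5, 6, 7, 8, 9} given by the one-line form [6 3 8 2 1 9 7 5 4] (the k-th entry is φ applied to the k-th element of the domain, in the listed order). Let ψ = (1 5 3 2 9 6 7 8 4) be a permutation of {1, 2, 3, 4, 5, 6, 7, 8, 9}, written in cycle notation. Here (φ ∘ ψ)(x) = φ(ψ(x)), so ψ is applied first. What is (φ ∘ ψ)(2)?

4

First apply ψ: ψ(2) = 9, then φ(9) = 4. Thus (φ ∘ ψ)(2) = 4.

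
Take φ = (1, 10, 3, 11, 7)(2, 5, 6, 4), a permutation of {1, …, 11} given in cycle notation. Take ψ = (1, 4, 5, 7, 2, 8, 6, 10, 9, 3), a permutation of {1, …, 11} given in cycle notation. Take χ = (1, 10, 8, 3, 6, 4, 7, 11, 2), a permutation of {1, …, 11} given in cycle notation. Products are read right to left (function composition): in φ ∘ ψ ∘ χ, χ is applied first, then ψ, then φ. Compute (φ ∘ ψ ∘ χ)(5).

1

(φ ∘ ψ ∘ χ)(5) = φ(ψ(χ(5))). χ(5) = 5, then ψ(5) = 7, then φ(7) = 1, so the result is 1.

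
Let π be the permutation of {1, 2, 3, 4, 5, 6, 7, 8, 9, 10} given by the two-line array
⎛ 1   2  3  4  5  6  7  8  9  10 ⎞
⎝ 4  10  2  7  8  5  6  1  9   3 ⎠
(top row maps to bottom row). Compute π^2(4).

6

Tracing 4 → 7 → … returns to 4 after 6 steps, so 4 lies in a 6-cycle (1 4 7 6 5 8).
Stepping 2 places around the cycle: 4 → 7 → 6.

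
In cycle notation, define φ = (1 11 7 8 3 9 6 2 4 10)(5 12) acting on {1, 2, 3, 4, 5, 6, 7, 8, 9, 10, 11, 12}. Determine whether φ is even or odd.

The cycle lengths are 10, 2.
A cycle is odd iff its length is even; φ has 2 even-length cycles, so sgn(φ) = (−1)^2 and φ is even.

even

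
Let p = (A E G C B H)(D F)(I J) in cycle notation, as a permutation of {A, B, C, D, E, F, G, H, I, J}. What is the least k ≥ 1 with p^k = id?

6

The disjoint cycles have lengths 6, 2, 2.
Since disjoint cycles commute, ord(p) = lcm(6, 2, 2) = 6.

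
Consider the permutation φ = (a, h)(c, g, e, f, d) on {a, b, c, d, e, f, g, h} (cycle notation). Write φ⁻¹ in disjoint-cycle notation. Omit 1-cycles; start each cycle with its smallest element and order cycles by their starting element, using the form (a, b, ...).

(a, h)(c, d, f, e, g)

If φ sends a → b within a cycle, φ⁻¹ sends b → a; equivalently, reverse each cycle.
Reversing each cycle of φ and rotating so the smallest element leads gives (a, h)(c, d, f, e, g).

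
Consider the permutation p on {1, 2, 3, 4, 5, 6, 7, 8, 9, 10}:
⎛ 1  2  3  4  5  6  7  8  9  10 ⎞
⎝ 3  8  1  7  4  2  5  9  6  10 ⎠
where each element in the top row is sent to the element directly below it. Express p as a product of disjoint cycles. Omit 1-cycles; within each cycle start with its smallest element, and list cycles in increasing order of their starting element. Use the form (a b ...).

From 1: 1 → 3 → 1, closing the cycle (1 3).
Continuing from each remaining unvisited element yields (1 3)(2 8 9 6)(4 7 5).

(1 3)(2 8 9 6)(4 7 5)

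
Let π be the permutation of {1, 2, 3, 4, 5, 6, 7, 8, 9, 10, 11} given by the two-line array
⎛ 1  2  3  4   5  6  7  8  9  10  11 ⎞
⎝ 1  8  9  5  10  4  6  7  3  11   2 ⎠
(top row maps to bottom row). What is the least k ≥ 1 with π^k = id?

8

Writing π as disjoint cycles, the cycle lengths are 8, 2, 1.
The order is lcm(8, 2) = 8.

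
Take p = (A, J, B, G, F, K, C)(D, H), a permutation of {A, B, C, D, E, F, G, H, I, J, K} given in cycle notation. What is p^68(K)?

G

K lies in the 7-cycle (A, J, B, G, F, K, C).
Powers repeat with period 7 on this cycle, and 68 mod 7 = 5, so p^68(K) = p^5(K).
Stepping 5 places around the cycle: K → C → A → J → B → G.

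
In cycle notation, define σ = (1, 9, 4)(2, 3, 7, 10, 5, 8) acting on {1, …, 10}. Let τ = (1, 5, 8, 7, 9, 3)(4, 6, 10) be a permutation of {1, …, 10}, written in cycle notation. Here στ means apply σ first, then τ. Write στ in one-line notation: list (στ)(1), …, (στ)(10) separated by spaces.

3 1 9 5 7 10 4 2 6 8

(στ)(x) = τ(σ(x)). Computing each image: τ(σ(1)) = τ(9) = 3, τ(σ(2)) = τ(3) = 1, τ(σ(3)) = τ(7) = 9, τ(σ(4)) = τ(1) = 5, τ(σ(5)) = τ(8) = 7, τ(σ(6)) = τ(6) = 10, τ(σ(7)) = τ(10) = 4, τ(σ(8)) = τ(2) = 2, τ(σ(9)) = τ(4) = 6, τ(σ(10)) = τ(5) = 8.
Hence στ = [3 1 9 5 7 10 4 2 6 8].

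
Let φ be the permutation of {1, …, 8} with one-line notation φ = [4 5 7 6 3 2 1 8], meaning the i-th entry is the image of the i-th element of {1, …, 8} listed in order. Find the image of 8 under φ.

8

8 is element number 8 of the domain, and entry number 8 of the one-line form is 8, so φ(8) = 8.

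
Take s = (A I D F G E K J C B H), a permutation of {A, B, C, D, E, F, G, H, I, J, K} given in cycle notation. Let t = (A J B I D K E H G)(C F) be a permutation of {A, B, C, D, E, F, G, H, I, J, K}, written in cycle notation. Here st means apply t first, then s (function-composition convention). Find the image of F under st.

t(F) = C, then s(C) = B; composing gives (st)(F) = B.

B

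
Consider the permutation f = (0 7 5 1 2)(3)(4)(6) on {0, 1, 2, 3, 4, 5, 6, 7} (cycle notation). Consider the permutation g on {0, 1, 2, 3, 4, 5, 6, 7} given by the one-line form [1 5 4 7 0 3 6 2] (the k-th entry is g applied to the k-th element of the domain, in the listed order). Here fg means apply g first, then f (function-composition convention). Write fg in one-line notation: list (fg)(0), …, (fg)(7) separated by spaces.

Chase each element through g then f: 0 → 1 → 2; 1 → 5 → 1; 2 → 4 → 4; 3 → 7 → 5; 4 → 0 → 7; 5 → 3 → 3; 6 → 6 → 6; 7 → 2 → 0.
Collecting the images, fg = [2 1 4 5 7 3 6 0].

2 1 4 5 7 3 6 0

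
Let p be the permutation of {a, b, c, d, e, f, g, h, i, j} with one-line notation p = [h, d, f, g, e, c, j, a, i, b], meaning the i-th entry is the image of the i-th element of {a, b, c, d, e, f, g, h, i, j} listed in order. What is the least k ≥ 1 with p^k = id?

Decomposing into disjoint cycles gives cycle lengths 4, 2, 2, 1, 1.
Since disjoint cycles commute, ord(p) = lcm(4, 2, 2) = 4.

4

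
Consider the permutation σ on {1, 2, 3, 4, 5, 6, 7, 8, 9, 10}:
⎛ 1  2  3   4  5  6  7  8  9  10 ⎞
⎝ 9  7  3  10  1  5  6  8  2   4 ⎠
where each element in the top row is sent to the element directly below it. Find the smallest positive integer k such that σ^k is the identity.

Decomposing into disjoint cycles gives cycle lengths 6, 2, 1, 1.
Since disjoint cycles commute, ord(σ) = lcm(6, 2) = 6.

6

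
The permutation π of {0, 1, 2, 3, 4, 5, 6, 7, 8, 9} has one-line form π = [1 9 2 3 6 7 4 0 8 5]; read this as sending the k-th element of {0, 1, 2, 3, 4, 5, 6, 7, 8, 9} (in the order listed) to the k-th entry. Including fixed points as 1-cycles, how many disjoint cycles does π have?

5

The cycle decomposition is (0, 1, 9, 5, 7)(2)(3)(4, 6)(8), which has 5 cycles (counting 1-cycles).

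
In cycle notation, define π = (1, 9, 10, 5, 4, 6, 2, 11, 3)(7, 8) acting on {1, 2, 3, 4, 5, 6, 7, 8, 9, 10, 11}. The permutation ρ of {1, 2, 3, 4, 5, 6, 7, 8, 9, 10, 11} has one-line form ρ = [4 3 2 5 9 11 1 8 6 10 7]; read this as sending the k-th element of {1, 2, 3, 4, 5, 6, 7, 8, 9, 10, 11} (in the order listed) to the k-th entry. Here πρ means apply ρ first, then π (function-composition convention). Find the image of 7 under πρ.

9

(πρ)(7) = π(ρ(7)). ρ(7) = 1, then π(1) = 9. So (πρ)(7) = 9.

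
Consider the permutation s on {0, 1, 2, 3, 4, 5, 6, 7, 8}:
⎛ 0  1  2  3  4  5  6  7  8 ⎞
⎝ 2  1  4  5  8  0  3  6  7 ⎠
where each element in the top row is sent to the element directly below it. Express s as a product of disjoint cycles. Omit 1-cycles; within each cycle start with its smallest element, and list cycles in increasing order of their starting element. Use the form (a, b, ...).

(0, 2, 4, 8, 7, 6, 3, 5)

Iterating s from 0 gives 0 → 2 → 4 → 8 → 7 → 6 → 3 → 5 → 0; that is the 8-cycle (0, 2, 4, 8, 7, 6, 3, 5).
Continuing from each remaining unvisited element yields (0, 2, 4, 8, 7, 6, 3, 5).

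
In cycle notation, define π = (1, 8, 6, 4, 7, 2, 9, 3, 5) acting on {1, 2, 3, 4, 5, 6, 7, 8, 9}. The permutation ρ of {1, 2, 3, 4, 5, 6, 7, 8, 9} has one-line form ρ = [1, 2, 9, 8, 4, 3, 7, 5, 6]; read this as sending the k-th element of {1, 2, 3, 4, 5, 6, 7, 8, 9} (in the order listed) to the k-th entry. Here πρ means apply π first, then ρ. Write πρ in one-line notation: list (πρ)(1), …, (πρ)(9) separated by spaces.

For each element, apply π then ρ: 1 → 8 → 5; 2 → 9 → 6; 3 → 5 → 4; 4 → 7 → 7; 5 → 1 → 1; 6 → 4 → 8; 7 → 2 → 2; 8 → 6 → 3; 9 → 3 → 9.
So πρ in one-line form is 5 6 4 7 1 8 2 3 9.

5 6 4 7 1 8 2 3 9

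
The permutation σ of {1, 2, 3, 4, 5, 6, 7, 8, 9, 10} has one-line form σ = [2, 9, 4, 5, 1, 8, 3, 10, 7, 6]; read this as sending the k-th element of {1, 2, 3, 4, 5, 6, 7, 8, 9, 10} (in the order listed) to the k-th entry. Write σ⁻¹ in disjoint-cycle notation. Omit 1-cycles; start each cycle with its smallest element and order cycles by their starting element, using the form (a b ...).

(1 5 4 3 7 9 2)(6 10 8)

First write σ in disjoint cycles: (1 2 9 7 3 4 5)(6 8 10).
The inverse reverses every cycle; in canonical form, σ⁻¹ = (1 5 4 3 7 9 2)(6 10 8).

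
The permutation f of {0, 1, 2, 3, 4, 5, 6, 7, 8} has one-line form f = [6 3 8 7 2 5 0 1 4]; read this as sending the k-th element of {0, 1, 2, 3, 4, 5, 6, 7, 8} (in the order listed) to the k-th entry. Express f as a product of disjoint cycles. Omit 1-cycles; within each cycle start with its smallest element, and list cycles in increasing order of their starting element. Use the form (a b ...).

(0 6)(1 3 7)(2 8 4)

Start at 0 and follow images: 0 → 6 → 0, giving the cycle (0 6).
Repeating from the next unused element and collecting all non-trivial cycles gives (0 6)(1 3 7)(2 8 4).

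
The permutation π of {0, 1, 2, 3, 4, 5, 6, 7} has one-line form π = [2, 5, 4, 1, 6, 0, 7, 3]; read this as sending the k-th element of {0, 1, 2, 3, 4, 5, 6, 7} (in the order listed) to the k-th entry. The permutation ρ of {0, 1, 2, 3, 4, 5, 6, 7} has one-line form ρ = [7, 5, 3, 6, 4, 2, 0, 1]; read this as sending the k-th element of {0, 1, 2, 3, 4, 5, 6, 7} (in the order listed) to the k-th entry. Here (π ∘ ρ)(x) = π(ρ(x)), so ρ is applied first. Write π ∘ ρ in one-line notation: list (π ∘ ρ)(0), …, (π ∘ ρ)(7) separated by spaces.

(π ∘ ρ)(x) = π(ρ(x)). Computing each image: π(ρ(0)) = π(7) = 3, π(ρ(1)) = π(5) = 0, π(ρ(2)) = π(3) = 1, π(ρ(3)) = π(6) = 7, π(ρ(4)) = π(4) = 6, π(ρ(5)) = π(2) = 4, π(ρ(6)) = π(0) = 2, π(ρ(7)) = π(1) = 5.
Hence π ∘ ρ = [3 0 1 7 6 4 2 5].

3 0 1 7 6 4 2 5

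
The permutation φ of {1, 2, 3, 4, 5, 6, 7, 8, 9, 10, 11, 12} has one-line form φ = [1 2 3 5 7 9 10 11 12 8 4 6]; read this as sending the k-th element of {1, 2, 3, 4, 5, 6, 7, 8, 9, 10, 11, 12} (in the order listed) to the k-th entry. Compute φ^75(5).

Tracing 5 → 7 → … returns to 5 after 6 steps, so 5 lies in a 6-cycle (4 5 7 10 8 11).
Powers repeat with period 6 on this cycle, and 75 mod 6 = 3, so φ^75(5) = φ^3(5).
Stepping 3 places around the cycle: 5 → 7 → 10 → 8.

8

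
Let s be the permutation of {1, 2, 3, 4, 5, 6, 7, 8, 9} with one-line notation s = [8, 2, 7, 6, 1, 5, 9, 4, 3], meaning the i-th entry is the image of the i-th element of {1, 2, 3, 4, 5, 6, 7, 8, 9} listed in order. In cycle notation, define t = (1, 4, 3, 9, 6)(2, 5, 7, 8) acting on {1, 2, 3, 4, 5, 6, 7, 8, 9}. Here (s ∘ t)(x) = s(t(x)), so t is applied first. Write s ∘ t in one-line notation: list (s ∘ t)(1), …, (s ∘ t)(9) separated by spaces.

6 1 3 7 9 8 4 2 5

Chase each element through t then s: 1 → 4 → 6; 2 → 5 → 1; 3 → 9 → 3; 4 → 3 → 7; 5 → 7 → 9; 6 → 1 → 8; 7 → 8 → 4; 8 → 2 → 2; 9 → 6 → 5.
Collecting the images, s ∘ t = [6 1 3 7 9 8 4 2 5].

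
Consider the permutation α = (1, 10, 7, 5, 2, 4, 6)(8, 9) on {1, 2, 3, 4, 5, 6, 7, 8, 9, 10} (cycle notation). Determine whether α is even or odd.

The cycle lengths are 7, 2, 1.
A cycle of length ℓ contributes ℓ−1 transpositions, so α is a product of 6 + 1 = 7 transpositions — odd.

odd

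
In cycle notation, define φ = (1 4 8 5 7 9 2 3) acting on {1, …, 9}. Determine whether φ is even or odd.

The cycle lengths are 8, 1.
A cycle is odd iff its length is even; φ has 1 even-length cycle, so sgn(φ) = (−1)^1 and φ is odd.

odd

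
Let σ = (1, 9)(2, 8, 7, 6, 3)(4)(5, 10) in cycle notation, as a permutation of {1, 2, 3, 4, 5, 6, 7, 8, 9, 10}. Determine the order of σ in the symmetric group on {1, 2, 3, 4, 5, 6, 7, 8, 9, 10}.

10

The disjoint cycles have lengths 5, 2, 2, 1.
The order is lcm(5, 2, 2) = 10.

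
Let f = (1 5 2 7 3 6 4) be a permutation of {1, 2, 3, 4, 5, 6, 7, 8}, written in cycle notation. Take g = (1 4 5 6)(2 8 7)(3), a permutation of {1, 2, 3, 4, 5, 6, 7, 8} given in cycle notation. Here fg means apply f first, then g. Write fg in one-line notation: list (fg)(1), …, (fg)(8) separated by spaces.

(fg)(x) = g(f(x)). Computing each image: g(f(1)) = g(5) = 6, g(f(2)) = g(7) = 2, g(f(3)) = g(6) = 1, g(f(4)) = g(1) = 4, g(f(5)) = g(2) = 8, g(f(6)) = g(4) = 5, g(f(7)) = g(3) = 3, g(f(8)) = g(8) = 7.
Hence fg = [6 2 1 4 8 5 3 7].

6 2 1 4 8 5 3 7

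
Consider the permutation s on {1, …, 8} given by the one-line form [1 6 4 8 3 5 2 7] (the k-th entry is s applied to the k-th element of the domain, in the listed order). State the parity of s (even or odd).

even

In disjoint-cycle form the cycle lengths are 7, 1.
A cycle is odd iff its length is even; s has 0 even-length cycles, so sgn(s) = (−1)^0 and s is even.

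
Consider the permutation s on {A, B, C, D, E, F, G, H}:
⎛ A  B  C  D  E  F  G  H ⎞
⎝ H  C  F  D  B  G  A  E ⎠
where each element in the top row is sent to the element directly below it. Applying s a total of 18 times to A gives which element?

C

Tracing A → H → … returns to A after 7 steps, so A lies in a 7-cycle (A H E B C F G).
Powers repeat with period 7 on this cycle, and 18 mod 7 = 4, so s^18(A) = s^4(A).
Advancing 4 steps from A: A → H → E → B → C.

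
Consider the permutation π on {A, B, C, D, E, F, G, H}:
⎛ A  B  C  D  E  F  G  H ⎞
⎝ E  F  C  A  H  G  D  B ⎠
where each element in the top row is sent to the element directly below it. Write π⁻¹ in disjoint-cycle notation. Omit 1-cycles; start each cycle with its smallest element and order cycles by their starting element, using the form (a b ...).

First write π in disjoint cycles: (A E H B F G D).
The inverse reverses every cycle; in canonical form, π⁻¹ = (A D G F B H E).

(A D G F B H E)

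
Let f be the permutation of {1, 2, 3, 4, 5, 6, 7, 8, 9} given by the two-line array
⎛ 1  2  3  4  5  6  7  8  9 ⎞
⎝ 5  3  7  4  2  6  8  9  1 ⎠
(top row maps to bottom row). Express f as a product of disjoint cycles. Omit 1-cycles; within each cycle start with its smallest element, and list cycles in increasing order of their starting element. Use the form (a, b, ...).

Iterating f from 1 gives 1 → 5 → 2 → 3 → 7 → 8 → 9 → 1; that is the 7-cycle (1, 5, 2, 3, 7, 8, 9).
Repeating from the next unused element and collecting all non-trivial cycles gives (1, 5, 2, 3, 7, 8, 9).

(1, 5, 2, 3, 7, 8, 9)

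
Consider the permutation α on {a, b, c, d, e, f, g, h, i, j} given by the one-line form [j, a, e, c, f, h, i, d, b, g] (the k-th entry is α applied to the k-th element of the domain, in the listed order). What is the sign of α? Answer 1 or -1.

1

In disjoint-cycle form the cycle lengths are 5, 5.
A cycle of length ℓ contributes ℓ−1 transpositions, so α is a product of 4 + 4 = 8 transpositions — even.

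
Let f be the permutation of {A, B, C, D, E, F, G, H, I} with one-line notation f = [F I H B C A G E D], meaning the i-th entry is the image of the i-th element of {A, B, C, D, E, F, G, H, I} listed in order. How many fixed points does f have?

1

The fixed points (elements with f(x) = x) are {G}, so there is 1.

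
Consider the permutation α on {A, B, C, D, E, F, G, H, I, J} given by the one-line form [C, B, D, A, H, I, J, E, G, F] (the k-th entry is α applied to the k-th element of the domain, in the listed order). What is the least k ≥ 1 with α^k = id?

12

Decomposing into disjoint cycles gives cycle lengths 4, 3, 2, 1.
The order is lcm(4, 3, 2) = 12.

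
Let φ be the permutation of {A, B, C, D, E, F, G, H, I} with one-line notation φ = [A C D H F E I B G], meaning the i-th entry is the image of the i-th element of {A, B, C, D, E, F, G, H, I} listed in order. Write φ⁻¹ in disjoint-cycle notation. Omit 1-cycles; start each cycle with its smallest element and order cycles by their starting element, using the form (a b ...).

First write φ in disjoint cycles: (B C D H)(E F)(G I).
Reversing each cycle (and rotating so the smallest element leads) gives φ⁻¹ = (B H D C)(E F)(G I).

(B H D C)(E F)(G I)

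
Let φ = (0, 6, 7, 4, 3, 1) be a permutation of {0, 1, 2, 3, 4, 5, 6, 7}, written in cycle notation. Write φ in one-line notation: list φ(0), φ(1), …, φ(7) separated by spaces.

Image by image: 0↦6, 1↦0, 2↦2, 3↦1, 4↦3, 5↦5, 6↦7, 7↦4.
Listing these in domain order gives 6 0 2 1 3 5 7 4.

6 0 2 1 3 5 7 4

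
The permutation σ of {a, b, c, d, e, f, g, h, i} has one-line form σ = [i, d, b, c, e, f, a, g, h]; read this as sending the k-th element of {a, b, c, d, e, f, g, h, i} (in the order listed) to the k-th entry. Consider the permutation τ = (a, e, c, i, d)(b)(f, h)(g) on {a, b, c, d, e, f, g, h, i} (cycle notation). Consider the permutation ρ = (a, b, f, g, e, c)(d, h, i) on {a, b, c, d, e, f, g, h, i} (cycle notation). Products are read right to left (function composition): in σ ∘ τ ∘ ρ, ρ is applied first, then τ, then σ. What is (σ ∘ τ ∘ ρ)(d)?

(σ ∘ τ ∘ ρ)(d) = σ(τ(ρ(d))). ρ(d) = h, then τ(h) = f, then σ(f) = f, so the result is f.

f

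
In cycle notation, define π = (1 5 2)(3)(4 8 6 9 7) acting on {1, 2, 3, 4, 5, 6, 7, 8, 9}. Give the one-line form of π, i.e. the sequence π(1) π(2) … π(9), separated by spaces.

5 1 3 8 2 9 4 6 7

Each element maps to the next entry in its cycle (wrapping to the front): 1→5, 2→1, 3→3, 4→8, 5→2, 6→9, 7→4, 8→6, 9→7.
So the one-line form is 5 1 3 8 2 9 4 6 7.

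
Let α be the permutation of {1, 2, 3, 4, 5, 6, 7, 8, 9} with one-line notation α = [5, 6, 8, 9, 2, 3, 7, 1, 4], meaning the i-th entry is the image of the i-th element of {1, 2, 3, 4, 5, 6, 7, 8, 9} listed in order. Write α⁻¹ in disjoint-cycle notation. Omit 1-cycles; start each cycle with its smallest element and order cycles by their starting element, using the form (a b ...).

(1 8 3 6 2 5)(4 9)

First write α in disjoint cycles: (1 5 2 6 3 8)(4 9).
Reversing each cycle (and rotating so the smallest element leads) gives α⁻¹ = (1 8 3 6 2 5)(4 9).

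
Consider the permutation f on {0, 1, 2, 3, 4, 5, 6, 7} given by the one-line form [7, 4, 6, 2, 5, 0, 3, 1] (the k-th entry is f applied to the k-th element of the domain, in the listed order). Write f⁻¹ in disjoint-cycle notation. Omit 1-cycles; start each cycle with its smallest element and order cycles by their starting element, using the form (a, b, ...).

(0, 5, 4, 1, 7)(2, 3, 6)

The cycle decomposition of f is (0, 7, 1, 4, 5)(2, 6, 3).
The inverse reverses every cycle; in canonical form, f⁻¹ = (0, 5, 4, 1, 7)(2, 3, 6).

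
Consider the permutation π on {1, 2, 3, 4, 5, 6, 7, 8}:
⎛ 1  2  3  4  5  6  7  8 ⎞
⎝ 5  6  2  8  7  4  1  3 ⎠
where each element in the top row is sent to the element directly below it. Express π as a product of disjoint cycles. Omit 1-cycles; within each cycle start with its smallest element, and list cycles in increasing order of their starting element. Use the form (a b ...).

(1 5 7)(2 6 4 8 3)

Iterating π from 1 gives 1 → 5 → 7 → 1; that is the 3-cycle (1 5 7).
Continuing from each remaining unvisited element yields (1 5 7)(2 6 4 8 3).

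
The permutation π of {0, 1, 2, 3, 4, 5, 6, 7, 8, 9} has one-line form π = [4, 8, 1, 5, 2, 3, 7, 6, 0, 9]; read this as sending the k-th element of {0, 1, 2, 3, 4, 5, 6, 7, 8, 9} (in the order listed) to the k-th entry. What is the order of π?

10

The disjoint-cycle form of π has cycle lengths 5, 2, 2, 1.
The order of π is the least common multiple of its cycle lengths: lcm(5, 2, 2) = 10.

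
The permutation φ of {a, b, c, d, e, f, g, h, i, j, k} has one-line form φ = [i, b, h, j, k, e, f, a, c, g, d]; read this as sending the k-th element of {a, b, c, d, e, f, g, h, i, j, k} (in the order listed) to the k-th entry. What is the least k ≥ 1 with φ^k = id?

12

The disjoint-cycle form of φ has cycle lengths 6, 4, 1.
The order of φ is the least common multiple of its cycle lengths: lcm(6, 4) = 12.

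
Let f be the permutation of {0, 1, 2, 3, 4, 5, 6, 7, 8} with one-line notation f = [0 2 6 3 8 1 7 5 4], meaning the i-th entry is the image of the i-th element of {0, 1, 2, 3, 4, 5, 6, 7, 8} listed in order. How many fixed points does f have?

2

The fixed points (elements with f(x) = x) are {0, 3}, so there are 2.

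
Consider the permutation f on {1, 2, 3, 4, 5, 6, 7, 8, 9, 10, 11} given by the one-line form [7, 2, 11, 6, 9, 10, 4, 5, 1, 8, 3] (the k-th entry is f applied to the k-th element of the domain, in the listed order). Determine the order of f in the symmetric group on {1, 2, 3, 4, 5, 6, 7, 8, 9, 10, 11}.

8

Writing f as disjoint cycles, the cycle lengths are 8, 2, 1.
The order is lcm(8, 2) = 8.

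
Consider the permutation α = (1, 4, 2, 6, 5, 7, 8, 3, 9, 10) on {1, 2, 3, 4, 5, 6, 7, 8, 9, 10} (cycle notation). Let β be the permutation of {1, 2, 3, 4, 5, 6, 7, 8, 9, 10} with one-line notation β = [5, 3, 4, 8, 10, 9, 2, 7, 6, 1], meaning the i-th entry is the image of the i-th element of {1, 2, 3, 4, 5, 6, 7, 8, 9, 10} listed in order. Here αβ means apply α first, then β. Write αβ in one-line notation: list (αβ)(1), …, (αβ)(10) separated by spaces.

Chase each element through α then β: 1 → 4 → 8; 2 → 6 → 9; 3 → 9 → 6; 4 → 2 → 3; 5 → 7 → 2; 6 → 5 → 10; 7 → 8 → 7; 8 → 3 → 4; 9 → 10 → 1; 10 → 1 → 5.
So αβ in one-line form is 8 9 6 3 2 10 7 4 1 5.

8 9 6 3 2 10 7 4 1 5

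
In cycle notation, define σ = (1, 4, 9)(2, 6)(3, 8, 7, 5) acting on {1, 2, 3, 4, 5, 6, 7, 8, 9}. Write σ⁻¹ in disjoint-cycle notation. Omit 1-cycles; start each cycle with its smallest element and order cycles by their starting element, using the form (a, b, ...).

If σ sends a → b within a cycle, σ⁻¹ sends b → a; equivalently, reverse each cycle.
After reversing and putting each cycle's least element first, σ⁻¹ = (1, 9, 4)(2, 6)(3, 5, 7, 8).

(1, 9, 4)(2, 6)(3, 5, 7, 8)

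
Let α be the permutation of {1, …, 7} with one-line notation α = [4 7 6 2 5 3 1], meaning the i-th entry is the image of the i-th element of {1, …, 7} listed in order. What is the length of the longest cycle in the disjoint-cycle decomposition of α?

Decomposing into disjoint cycles gives (1 4 2 7)(3 6); the longest has length 4.

4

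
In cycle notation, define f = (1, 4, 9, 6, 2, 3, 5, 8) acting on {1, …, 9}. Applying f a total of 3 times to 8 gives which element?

8 lies in the 8-cycle (1, 4, 9, 6, 2, 3, 5, 8).
Stepping 3 places around the cycle: 8 → 1 → 4 → 9.

9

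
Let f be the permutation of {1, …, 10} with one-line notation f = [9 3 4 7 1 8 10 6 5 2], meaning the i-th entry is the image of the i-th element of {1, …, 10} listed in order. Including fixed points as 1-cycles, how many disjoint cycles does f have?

3

The cycle decomposition is (1, 9, 5)(2, 3, 4, 7, 10)(6, 8), which has 3 cycles (counting 1-cycles).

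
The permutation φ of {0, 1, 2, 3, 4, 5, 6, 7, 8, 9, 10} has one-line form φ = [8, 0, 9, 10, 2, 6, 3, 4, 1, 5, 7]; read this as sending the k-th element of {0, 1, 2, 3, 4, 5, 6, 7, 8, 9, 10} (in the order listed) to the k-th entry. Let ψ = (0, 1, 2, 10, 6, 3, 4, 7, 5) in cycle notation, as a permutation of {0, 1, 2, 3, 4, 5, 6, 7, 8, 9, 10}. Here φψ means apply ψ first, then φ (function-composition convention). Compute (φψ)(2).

7

(φψ)(2) = φ(ψ(2)). ψ(2) = 10, then φ(10) = 7. So (φψ)(2) = 7.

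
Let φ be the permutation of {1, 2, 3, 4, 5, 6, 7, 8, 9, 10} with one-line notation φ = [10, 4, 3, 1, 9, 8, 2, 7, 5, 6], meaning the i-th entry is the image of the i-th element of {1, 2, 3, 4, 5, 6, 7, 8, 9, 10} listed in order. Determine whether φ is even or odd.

In disjoint-cycle form the cycle lengths are 7, 2, 1.
A cycle of length ℓ contributes ℓ−1 transpositions, so φ is a product of 6 + 1 = 7 transpositions — odd.

odd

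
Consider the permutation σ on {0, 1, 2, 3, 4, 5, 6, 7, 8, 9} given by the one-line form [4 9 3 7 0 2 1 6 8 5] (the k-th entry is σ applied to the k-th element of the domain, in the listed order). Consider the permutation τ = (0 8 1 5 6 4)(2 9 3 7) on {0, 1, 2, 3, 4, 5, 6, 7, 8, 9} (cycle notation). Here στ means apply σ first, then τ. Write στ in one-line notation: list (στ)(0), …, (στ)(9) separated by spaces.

(στ)(x) = τ(σ(x)). Computing each image: τ(σ(0)) = τ(4) = 0, τ(σ(1)) = τ(9) = 3, τ(σ(2)) = τ(3) = 7, τ(σ(3)) = τ(7) = 2, τ(σ(4)) = τ(0) = 8, τ(σ(5)) = τ(2) = 9, τ(σ(6)) = τ(1) = 5, τ(σ(7)) = τ(6) = 4, τ(σ(8)) = τ(8) = 1, τ(σ(9)) = τ(5) = 6.
Hence στ = [0 3 7 2 8 9 5 4 1 6].

0 3 7 2 8 9 5 4 1 6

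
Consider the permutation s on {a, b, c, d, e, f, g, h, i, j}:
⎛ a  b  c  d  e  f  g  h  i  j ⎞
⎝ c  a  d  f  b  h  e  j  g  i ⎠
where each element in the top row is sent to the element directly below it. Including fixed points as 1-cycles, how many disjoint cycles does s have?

The cycle decomposition is (a, c, d, f, h, j, i, g, e, b), which has 1 cycle (counting 1-cycles).

1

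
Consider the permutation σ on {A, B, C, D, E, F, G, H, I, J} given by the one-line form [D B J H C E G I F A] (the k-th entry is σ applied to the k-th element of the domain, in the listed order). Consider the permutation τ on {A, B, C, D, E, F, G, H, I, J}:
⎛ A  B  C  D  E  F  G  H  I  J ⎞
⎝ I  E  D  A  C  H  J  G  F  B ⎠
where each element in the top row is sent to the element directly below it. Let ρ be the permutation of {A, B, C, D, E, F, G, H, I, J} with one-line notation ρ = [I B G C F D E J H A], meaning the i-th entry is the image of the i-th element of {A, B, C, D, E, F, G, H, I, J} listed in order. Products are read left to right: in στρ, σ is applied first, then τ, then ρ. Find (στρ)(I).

Chase I: σ(I) = F; τ(F) = H; ρ(H) = J. Hence (στρ)(I) = J.

J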